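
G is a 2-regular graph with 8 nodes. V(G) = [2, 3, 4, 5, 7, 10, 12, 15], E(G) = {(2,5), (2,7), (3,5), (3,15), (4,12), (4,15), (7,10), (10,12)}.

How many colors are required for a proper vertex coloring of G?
χ(G) = 2

Clique number ω(G) = 2 (lower bound: χ ≥ ω).
The graph is bipartite (no odd cycle), so 2 colors suffice: χ(G) = 2.
A valid 2-coloring: color 1: [2, 3, 4, 10]; color 2: [5, 7, 12, 15].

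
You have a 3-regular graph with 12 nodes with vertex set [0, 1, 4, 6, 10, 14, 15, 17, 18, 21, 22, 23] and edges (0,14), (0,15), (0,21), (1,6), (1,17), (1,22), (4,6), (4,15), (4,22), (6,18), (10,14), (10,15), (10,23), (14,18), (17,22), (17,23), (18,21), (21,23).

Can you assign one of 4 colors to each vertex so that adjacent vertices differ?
Yes, G is 4-colorable

A valid 4-coloring: color 1: [0, 4, 10, 17, 18]; color 2: [6, 14, 15, 21, 22]; color 3: [1, 23].
(χ(G) = 3 ≤ 4.)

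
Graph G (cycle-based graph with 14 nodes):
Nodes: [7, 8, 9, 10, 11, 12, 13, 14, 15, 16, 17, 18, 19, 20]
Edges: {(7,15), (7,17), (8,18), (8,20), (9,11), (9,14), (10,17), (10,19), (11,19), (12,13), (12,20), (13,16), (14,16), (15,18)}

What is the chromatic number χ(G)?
χ(G) = 2

Clique number ω(G) = 2 (lower bound: χ ≥ ω).
The graph is bipartite (no odd cycle), so 2 colors suffice: χ(G) = 2.
A valid 2-coloring: color 1: [7, 10, 11, 13, 14, 18, 20]; color 2: [8, 9, 12, 15, 16, 17, 19].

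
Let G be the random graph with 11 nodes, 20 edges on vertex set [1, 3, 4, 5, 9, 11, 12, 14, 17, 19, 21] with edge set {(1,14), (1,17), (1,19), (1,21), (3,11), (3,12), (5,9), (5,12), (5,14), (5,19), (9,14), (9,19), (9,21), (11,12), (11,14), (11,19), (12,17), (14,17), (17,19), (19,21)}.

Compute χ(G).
χ(G) = 3

Clique number ω(G) = 3 (lower bound: χ ≥ ω).
The clique on [3, 11, 12] has size 3, forcing χ ≥ 3, and the coloring below uses 3 colors, so χ(G) = 3.
A valid 3-coloring: color 1: [4, 12, 14, 19]; color 2: [5, 11, 17, 21]; color 3: [1, 3, 9].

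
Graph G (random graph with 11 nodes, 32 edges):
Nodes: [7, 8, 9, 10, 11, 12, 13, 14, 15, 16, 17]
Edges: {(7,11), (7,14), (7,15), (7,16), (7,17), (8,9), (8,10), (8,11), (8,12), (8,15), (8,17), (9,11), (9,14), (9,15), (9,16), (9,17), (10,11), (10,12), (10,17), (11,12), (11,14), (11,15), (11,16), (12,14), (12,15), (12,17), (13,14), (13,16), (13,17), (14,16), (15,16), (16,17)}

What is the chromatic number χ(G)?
χ(G) = 4

Clique number ω(G) = 4 (lower bound: χ ≥ ω).
The clique on [8, 10, 12, 17] has size 4, forcing χ ≥ 4, and the coloring below uses 4 colors, so χ(G) = 4.
A valid 4-coloring: color 1: [11, 17]; color 2: [8, 16]; color 3: [10, 14, 15]; color 4: [7, 9, 12, 13].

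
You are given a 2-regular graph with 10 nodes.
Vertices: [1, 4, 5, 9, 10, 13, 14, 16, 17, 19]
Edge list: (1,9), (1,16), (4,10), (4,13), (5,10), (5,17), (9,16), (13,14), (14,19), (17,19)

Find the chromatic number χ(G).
Clique number ω(G) = 3 (lower bound: χ ≥ ω).
The clique on [1, 9, 16] has size 3, forcing χ ≥ 3, and the coloring below uses 3 colors, so χ(G) = 3.
A valid 3-coloring: color 1: [1, 10, 13, 17]; color 2: [4, 5, 16, 19]; color 3: [9, 14].

χ(G) = 3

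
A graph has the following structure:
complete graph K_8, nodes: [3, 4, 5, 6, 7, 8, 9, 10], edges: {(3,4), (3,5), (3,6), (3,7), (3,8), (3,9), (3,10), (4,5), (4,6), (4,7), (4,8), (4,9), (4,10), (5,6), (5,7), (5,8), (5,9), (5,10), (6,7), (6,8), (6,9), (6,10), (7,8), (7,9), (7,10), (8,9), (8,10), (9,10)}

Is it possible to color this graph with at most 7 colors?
No, G is not 7-colorable

The clique on vertices [3, 4, 5, 6, 7, 8, 9, 10] has size 8 > 7, so it alone needs 8 colors.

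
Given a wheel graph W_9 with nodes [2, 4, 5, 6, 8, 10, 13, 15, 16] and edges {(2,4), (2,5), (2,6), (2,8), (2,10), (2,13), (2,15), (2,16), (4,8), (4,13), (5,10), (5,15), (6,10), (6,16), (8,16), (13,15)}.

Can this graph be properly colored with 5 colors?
A valid 5-coloring: color 1: [2]; color 2: [4, 10, 15, 16]; color 3: [5, 6, 8, 13].
(χ(G) = 3 ≤ 5.)

Yes, G is 5-colorable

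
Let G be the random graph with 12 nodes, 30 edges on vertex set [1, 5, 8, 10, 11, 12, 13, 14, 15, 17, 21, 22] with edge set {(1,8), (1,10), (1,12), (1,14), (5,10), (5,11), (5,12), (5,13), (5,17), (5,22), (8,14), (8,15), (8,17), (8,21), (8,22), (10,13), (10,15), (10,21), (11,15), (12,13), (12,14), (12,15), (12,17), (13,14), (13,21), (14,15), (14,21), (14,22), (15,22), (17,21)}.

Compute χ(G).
Clique number ω(G) = 4 (lower bound: χ ≥ ω).
The clique on [8, 14, 15, 22] has size 4, forcing χ ≥ 4, and the coloring below uses 4 colors, so χ(G) = 4.
A valid 4-coloring: color 1: [5, 14]; color 2: [8, 10, 11, 12]; color 3: [1, 15, 21]; color 4: [13, 17, 22].

χ(G) = 4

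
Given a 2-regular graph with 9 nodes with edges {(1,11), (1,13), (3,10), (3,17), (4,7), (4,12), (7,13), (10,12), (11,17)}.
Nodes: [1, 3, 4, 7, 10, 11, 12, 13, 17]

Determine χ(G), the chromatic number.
Clique number ω(G) = 2 (lower bound: χ ≥ ω).
Odd cycle [17, 11, 1, 13, 7, 4, 12, 10, 3] needs 3 colors (χ ≥ 3).
The coloring below uses 3 colors, so χ(G) = 3.
A valid 3-coloring: color 1: [4, 10, 11, 13]; color 2: [1, 3, 7, 12]; color 3: [17].

χ(G) = 3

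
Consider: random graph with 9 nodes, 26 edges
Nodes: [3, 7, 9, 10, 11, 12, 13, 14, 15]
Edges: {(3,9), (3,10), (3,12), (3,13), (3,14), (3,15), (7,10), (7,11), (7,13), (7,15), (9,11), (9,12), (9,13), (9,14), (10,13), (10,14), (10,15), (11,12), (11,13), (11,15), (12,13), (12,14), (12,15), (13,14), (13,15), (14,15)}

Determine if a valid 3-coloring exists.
The clique on vertices [3, 9, 12, 13, 14] has size 5 > 3, so it alone needs 5 colors.

No, G is not 3-colorable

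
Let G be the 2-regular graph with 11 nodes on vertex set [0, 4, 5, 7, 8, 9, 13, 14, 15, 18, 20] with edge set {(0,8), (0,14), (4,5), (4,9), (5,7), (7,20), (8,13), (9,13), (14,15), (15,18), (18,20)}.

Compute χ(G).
χ(G) = 3

Clique number ω(G) = 2 (lower bound: χ ≥ ω).
Odd cycle [13, 9, 4, 5, 7, 20, 18, 15, 14, 0, 8] needs 3 colors (χ ≥ 3).
The coloring below uses 3 colors, so χ(G) = 3.
A valid 3-coloring: color 1: [0, 4, 7, 13, 15]; color 2: [5, 8, 9, 14, 20]; color 3: [18].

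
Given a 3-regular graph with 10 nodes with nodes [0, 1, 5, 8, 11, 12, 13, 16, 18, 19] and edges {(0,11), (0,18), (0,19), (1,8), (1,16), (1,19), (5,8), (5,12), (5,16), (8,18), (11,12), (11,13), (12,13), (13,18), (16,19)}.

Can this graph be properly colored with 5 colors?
Yes, G is 5-colorable

A valid 5-coloring: color 1: [0, 8, 13, 16]; color 2: [12, 18, 19]; color 3: [1, 5, 11].
(χ(G) = 3 ≤ 5.)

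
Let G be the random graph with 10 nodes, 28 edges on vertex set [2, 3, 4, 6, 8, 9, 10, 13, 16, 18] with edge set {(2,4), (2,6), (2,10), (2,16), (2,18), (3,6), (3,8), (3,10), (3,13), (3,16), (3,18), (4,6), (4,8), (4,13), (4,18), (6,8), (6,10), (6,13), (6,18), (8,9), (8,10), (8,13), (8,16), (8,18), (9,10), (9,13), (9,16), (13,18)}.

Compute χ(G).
Clique number ω(G) = 5 (lower bound: χ ≥ ω).
The clique on [3, 6, 8, 13, 18] has size 5, forcing χ ≥ 5, and the coloring below uses 5 colors, so χ(G) = 5.
A valid 5-coloring: color 1: [2, 8]; color 2: [6, 9]; color 3: [10, 16, 18]; color 4: [13]; color 5: [3, 4].

χ(G) = 5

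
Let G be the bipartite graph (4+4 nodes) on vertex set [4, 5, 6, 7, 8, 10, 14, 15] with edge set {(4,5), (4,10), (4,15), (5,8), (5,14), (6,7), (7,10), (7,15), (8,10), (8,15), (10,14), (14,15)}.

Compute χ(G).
χ(G) = 2

Clique number ω(G) = 2 (lower bound: χ ≥ ω).
The graph is bipartite (no odd cycle), so 2 colors suffice: χ(G) = 2.
A valid 2-coloring: color 1: [5, 6, 10, 15]; color 2: [4, 7, 8, 14].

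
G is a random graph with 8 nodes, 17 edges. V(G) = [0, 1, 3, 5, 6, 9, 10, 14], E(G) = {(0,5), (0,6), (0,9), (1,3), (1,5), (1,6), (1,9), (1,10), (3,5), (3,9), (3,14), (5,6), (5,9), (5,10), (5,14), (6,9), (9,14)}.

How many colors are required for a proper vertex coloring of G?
χ(G) = 4

Clique number ω(G) = 4 (lower bound: χ ≥ ω).
The clique on [0, 5, 6, 9] has size 4, forcing χ ≥ 4, and the coloring below uses 4 colors, so χ(G) = 4.
A valid 4-coloring: color 1: [5]; color 2: [9, 10]; color 3: [0, 1, 14]; color 4: [3, 6].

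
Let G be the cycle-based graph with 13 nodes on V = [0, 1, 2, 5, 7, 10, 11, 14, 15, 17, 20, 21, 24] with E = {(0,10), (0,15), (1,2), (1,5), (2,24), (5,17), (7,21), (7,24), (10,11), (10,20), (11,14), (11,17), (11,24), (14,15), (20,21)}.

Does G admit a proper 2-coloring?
Odd cycle [0, 15, 14, 11, 10] needs 3 colors (χ ≥ 3).
Hence χ(G) ≥ 3 > 2, so no proper 2-coloring exists.

No, G is not 2-colorable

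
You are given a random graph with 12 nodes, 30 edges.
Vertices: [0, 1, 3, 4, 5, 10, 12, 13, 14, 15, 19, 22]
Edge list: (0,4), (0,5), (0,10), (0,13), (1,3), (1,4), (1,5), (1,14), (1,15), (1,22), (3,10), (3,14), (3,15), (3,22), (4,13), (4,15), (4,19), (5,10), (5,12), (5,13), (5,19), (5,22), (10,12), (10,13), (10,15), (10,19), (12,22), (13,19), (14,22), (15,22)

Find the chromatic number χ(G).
χ(G) = 4

Clique number ω(G) = 4 (lower bound: χ ≥ ω).
The clique on [1, 3, 14, 22] has size 4, forcing χ ≥ 4, and the coloring below uses 4 colors, so χ(G) = 4.
A valid 4-coloring: color 1: [3, 4, 5]; color 2: [10, 22]; color 3: [12, 13, 14, 15]; color 4: [0, 1, 19].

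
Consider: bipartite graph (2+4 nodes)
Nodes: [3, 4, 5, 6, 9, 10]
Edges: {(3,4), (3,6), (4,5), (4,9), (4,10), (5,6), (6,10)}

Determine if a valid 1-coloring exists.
Edge (4,9) forces its endpoints to differ, so 1 color is not enough.

No, G is not 1-colorable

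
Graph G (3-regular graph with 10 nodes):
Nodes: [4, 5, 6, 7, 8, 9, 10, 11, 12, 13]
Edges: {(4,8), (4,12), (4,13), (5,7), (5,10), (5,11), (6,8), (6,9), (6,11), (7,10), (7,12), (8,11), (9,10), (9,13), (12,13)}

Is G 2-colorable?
No, G is not 2-colorable

The clique on vertices [4, 12, 13] has size 3 > 2, so it alone needs 3 colors.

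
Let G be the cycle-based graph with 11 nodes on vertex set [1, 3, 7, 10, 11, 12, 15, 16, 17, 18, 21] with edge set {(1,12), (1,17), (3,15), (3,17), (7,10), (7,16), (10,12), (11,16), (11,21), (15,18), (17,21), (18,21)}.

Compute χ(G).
Clique number ω(G) = 2 (lower bound: χ ≥ ω).
Odd cycle [18, 15, 3, 17, 21] needs 3 colors (χ ≥ 3).
The coloring below uses 3 colors, so χ(G) = 3.
A valid 3-coloring: color 1: [1, 10, 15, 16, 21]; color 2: [7, 11, 12, 17, 18]; color 3: [3].

χ(G) = 3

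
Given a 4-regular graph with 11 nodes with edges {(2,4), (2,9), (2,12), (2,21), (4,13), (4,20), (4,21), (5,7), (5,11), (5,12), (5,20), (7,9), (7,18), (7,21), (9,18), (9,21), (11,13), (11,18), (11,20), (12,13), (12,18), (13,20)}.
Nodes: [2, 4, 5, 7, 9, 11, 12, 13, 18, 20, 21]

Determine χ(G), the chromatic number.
Clique number ω(G) = 3 (lower bound: χ ≥ ω).
The clique on [2, 9, 21] has size 3, forcing χ ≥ 3, and the coloring below uses 3 colors, so χ(G) = 3.
A valid 3-coloring: color 1: [5, 13, 18, 21]; color 2: [4, 9, 11, 12]; color 3: [2, 7, 20].

χ(G) = 3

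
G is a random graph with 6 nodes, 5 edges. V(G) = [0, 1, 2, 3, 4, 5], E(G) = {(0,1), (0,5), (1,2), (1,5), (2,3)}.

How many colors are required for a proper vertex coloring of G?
χ(G) = 3

Clique number ω(G) = 3 (lower bound: χ ≥ ω).
The clique on [0, 1, 5] has size 3, forcing χ ≥ 3, and the coloring below uses 3 colors, so χ(G) = 3.
A valid 3-coloring: color 1: [1, 3, 4]; color 2: [2, 5]; color 3: [0].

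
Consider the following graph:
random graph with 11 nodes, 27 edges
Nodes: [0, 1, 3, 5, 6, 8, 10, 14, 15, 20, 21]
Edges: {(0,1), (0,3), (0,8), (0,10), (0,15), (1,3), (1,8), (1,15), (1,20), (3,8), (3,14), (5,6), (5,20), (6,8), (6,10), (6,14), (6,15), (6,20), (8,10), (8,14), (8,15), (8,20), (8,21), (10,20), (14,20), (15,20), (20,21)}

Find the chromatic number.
χ(G) = 5

Clique number ω(G) = 4 (lower bound: χ ≥ ω).
Suppose a proper 4-coloring c exists. The clique [0, 1, 3, 8] takes 4 distinct colors; by symmetry let c(0) = 1, c(1) = 2, c(3) = 3, c(8) = 4.
- Vertex 15: neighbors [0, 1, 8] already have colors [1, 2, 4] ⇒ c(15) = 3.
- Vertex 20: neighbors [1, 15, 8] already have colors [2, 3, 4] ⇒ c(20) = 1.
- Vertex 6: neighbors [20, 15, 8] already have colors [1, 3, 4] ⇒ c(6) = 2.
- Vertex 14: neighbors [20, 6, 3, 8] already have colors [1, 2, 3, 4] — all 4 colors blocked. Contradiction.
The forced assignments end in a contradiction, so G has no proper 4-coloring (χ ≥ 5).
The coloring below uses 5 colors, so χ(G) = 5.
A valid 5-coloring: color 1: [5, 8]; color 2: [0, 20]; color 3: [1, 6, 21]; color 4: [3, 10, 15]; color 5: [14].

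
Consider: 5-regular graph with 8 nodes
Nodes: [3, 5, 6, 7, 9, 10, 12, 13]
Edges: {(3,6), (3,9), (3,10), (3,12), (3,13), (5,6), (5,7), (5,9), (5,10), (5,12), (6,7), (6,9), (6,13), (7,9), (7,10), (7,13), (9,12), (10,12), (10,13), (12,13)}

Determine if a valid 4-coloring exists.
Yes, G is 4-colorable

A valid 4-coloring: color 1: [9, 10]; color 2: [6, 12]; color 3: [3, 7]; color 4: [5, 13].
(χ(G) = 4 ≤ 4.)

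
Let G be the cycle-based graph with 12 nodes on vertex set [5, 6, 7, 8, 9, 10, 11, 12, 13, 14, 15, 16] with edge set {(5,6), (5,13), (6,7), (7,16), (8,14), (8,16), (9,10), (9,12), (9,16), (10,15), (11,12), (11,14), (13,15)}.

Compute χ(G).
Clique number ω(G) = 2 (lower bound: χ ≥ ω).
The graph is bipartite (no odd cycle), so 2 colors suffice: χ(G) = 2.
A valid 2-coloring: color 1: [6, 10, 12, 13, 14, 16]; color 2: [5, 7, 8, 9, 11, 15].

χ(G) = 2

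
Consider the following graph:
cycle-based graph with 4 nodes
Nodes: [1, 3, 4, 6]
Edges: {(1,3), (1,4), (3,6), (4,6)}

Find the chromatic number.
Clique number ω(G) = 2 (lower bound: χ ≥ ω).
The graph is bipartite (no odd cycle), so 2 colors suffice: χ(G) = 2.
A valid 2-coloring: color 1: [3, 4]; color 2: [1, 6].

χ(G) = 2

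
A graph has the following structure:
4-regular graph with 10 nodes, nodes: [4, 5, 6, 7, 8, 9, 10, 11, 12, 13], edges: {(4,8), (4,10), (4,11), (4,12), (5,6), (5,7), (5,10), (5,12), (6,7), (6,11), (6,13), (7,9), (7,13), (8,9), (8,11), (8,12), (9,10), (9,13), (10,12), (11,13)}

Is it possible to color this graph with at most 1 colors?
The clique on vertices [4, 8, 11] has size 3 > 1, so it alone needs 3 colors.

No, G is not 1-colorable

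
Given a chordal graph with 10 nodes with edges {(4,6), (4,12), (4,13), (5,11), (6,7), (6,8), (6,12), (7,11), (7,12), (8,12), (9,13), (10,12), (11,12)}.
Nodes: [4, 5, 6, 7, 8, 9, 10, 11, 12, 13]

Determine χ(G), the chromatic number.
χ(G) = 3

Clique number ω(G) = 3 (lower bound: χ ≥ ω).
The clique on [7, 11, 12] has size 3, forcing χ ≥ 3, and the coloring below uses 3 colors, so χ(G) = 3.
A valid 3-coloring: color 1: [5, 12, 13]; color 2: [6, 9, 10, 11]; color 3: [4, 7, 8].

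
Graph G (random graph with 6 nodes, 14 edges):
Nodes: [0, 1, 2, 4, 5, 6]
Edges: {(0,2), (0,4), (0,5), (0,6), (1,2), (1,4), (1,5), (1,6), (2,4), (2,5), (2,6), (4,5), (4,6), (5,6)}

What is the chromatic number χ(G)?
Clique number ω(G) = 5 (lower bound: χ ≥ ω).
The clique on [0, 2, 4, 5, 6] has size 5, forcing χ ≥ 5, and the coloring below uses 5 colors, so χ(G) = 5.
A valid 5-coloring: color 1: [5]; color 2: [4]; color 3: [2]; color 4: [6]; color 5: [0, 1].

χ(G) = 5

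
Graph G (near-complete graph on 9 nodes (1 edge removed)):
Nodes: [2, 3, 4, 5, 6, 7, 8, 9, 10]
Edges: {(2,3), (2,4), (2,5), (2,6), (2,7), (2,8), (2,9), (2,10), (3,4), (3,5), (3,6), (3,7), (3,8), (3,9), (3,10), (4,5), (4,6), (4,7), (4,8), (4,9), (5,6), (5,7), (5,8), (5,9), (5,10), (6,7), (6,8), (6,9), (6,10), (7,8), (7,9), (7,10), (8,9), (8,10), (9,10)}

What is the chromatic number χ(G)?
χ(G) = 8

Clique number ω(G) = 8 (lower bound: χ ≥ ω).
The clique on [2, 3, 5, 6, 7, 8, 9, 10] has size 8, forcing χ ≥ 8, and the coloring below uses 8 colors, so χ(G) = 8.
A valid 8-coloring: color 1: [8]; color 2: [3]; color 3: [7]; color 4: [2]; color 5: [5]; color 6: [9]; color 7: [6]; color 8: [4, 10].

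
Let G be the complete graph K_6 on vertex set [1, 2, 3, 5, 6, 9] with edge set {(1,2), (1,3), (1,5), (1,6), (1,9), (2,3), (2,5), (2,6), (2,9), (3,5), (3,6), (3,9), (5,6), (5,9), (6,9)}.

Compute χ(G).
χ(G) = 6

Clique number ω(G) = 6 (lower bound: χ ≥ ω).
The clique on [1, 2, 3, 5, 6, 9] has size 6, forcing χ ≥ 6, and the coloring below uses 6 colors, so χ(G) = 6.
A valid 6-coloring: color 1: [6]; color 2: [3]; color 3: [2]; color 4: [9]; color 5: [1]; color 6: [5].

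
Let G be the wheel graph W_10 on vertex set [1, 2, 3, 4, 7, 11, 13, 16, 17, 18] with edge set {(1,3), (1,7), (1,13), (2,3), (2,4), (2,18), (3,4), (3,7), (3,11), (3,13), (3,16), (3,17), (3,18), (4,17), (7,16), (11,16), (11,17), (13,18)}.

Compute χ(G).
Clique number ω(G) = 3 (lower bound: χ ≥ ω).
Odd cycle [7, 1, 13, 18, 2, 4, 17, 11, 16] needs 3 colors (χ ≥ 3).
Vertex 3 is adjacent to every vertex of [1, 2, 4, 7, 11, 13, 16, 17, 18], which already need 3 colors among themselves, so 3 needs a new color (χ ≥ 4).
The coloring below uses 4 colors, so χ(G) = 4.
A valid 4-coloring: color 1: [3]; color 2: [2, 7, 11, 13]; color 3: [1, 4, 16, 18]; color 4: [17].

χ(G) = 4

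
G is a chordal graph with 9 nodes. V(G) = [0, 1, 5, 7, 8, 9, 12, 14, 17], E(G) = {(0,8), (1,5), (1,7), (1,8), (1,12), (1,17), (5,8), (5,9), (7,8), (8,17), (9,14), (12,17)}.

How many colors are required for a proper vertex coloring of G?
χ(G) = 3

Clique number ω(G) = 3 (lower bound: χ ≥ ω).
The clique on [1, 8, 17] has size 3, forcing χ ≥ 3, and the coloring below uses 3 colors, so χ(G) = 3.
A valid 3-coloring: color 1: [0, 1, 9]; color 2: [8, 12, 14]; color 3: [5, 7, 17].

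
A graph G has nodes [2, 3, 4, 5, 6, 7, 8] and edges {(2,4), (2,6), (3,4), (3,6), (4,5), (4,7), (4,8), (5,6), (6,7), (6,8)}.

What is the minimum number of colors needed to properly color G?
Clique number ω(G) = 2 (lower bound: χ ≥ ω).
The graph is bipartite (no odd cycle), so 2 colors suffice: χ(G) = 2.
A valid 2-coloring: color 1: [4, 6]; color 2: [2, 3, 5, 7, 8].

χ(G) = 2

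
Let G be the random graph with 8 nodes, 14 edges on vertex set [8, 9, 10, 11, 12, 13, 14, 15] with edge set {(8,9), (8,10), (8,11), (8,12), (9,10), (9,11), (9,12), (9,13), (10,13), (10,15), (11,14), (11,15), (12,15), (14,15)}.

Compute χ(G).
Clique number ω(G) = 3 (lower bound: χ ≥ ω).
The clique on [8, 9, 10] has size 3, forcing χ ≥ 3, and the coloring below uses 3 colors, so χ(G) = 3.
A valid 3-coloring: color 1: [9, 14]; color 2: [10, 11, 12]; color 3: [8, 13, 15].

χ(G) = 3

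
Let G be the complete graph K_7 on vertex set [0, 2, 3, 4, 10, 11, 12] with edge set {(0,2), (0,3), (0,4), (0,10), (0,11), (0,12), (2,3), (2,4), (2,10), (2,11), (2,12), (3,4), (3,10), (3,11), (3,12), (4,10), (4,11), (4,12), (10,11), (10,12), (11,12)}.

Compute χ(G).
χ(G) = 7

Clique number ω(G) = 7 (lower bound: χ ≥ ω).
The clique on [0, 2, 3, 4, 10, 11, 12] has size 7, forcing χ ≥ 7, and the coloring below uses 7 colors, so χ(G) = 7.
A valid 7-coloring: color 1: [11]; color 2: [10]; color 3: [0]; color 4: [12]; color 5: [4]; color 6: [2]; color 7: [3].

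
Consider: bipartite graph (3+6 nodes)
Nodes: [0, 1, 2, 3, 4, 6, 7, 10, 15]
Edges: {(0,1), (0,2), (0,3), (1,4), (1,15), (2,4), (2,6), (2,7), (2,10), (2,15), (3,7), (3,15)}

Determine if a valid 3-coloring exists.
A valid 3-coloring: color 1: [1, 2, 3]; color 2: [0, 4, 6, 7, 10, 15].
(χ(G) = 2 ≤ 3.)

Yes, G is 3-colorable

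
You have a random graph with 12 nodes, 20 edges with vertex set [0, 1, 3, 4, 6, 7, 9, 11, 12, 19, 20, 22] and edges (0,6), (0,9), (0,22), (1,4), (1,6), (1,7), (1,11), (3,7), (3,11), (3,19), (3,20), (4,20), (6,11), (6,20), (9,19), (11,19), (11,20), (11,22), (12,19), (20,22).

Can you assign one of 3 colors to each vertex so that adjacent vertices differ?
A valid 3-coloring: color 1: [0, 4, 7, 11, 12]; color 2: [1, 19, 20]; color 3: [3, 6, 9, 22].
(χ(G) = 3 ≤ 3.)

Yes, G is 3-colorable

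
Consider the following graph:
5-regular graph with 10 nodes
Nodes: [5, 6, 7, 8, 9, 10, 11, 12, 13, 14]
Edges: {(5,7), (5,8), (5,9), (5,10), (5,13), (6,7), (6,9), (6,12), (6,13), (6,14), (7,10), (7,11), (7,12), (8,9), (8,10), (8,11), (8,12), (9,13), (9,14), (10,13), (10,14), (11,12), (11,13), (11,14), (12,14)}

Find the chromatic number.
Clique number ω(G) = 3 (lower bound: χ ≥ ω).
The clique on [5, 8, 9] has size 3, forcing χ ≥ 3, and the coloring below uses 3 colors, so χ(G) = 3.
A valid 3-coloring: color 1: [5, 6, 11]; color 2: [7, 8, 13, 14]; color 3: [9, 10, 12].

χ(G) = 3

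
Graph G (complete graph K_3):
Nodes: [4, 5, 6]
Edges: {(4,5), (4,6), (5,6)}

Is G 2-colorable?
No, G is not 2-colorable

The clique on vertices [4, 5, 6] has size 3 > 2, so it alone needs 3 colors.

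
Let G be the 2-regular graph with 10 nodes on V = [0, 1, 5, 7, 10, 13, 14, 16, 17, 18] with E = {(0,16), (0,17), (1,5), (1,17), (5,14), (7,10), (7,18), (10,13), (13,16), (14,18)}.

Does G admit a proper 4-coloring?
Yes, G is 4-colorable

A valid 4-coloring: color 1: [5, 10, 16, 17, 18]; color 2: [0, 1, 7, 13, 14].
(χ(G) = 2 ≤ 4.)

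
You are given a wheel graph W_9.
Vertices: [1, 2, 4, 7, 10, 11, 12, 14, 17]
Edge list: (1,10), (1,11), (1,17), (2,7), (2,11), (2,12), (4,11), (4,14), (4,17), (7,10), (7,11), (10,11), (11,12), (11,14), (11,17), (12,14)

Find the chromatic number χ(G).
χ(G) = 3

Clique number ω(G) = 3 (lower bound: χ ≥ ω).
The clique on [1, 11, 17] has size 3, forcing χ ≥ 3, and the coloring below uses 3 colors, so χ(G) = 3.
A valid 3-coloring: color 1: [11]; color 2: [2, 10, 14, 17]; color 3: [1, 4, 7, 12].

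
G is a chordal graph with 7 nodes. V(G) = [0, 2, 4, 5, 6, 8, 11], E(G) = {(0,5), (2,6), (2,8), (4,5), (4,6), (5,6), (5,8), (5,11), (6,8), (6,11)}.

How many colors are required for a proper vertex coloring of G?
χ(G) = 3

Clique number ω(G) = 3 (lower bound: χ ≥ ω).
The clique on [2, 6, 8] has size 3, forcing χ ≥ 3, and the coloring below uses 3 colors, so χ(G) = 3.
A valid 3-coloring: color 1: [2, 5]; color 2: [0, 6]; color 3: [4, 8, 11].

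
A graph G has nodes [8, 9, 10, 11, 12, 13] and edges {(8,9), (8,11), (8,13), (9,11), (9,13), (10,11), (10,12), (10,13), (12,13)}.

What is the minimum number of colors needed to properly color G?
χ(G) = 3

Clique number ω(G) = 3 (lower bound: χ ≥ ω).
The clique on [8, 9, 11] has size 3, forcing χ ≥ 3, and the coloring below uses 3 colors, so χ(G) = 3.
A valid 3-coloring: color 1: [11, 13]; color 2: [9, 10]; color 3: [8, 12].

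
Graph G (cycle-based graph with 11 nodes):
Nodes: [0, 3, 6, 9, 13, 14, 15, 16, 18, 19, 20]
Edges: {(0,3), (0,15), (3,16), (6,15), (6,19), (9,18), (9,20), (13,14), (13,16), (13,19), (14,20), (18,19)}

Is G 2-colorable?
No, G is not 2-colorable

Odd cycle [6, 15, 0, 3, 16, 13, 14, 20, 9, 18, 19] needs 3 colors (χ ≥ 3).
Hence χ(G) ≥ 3 > 2, so no proper 2-coloring exists.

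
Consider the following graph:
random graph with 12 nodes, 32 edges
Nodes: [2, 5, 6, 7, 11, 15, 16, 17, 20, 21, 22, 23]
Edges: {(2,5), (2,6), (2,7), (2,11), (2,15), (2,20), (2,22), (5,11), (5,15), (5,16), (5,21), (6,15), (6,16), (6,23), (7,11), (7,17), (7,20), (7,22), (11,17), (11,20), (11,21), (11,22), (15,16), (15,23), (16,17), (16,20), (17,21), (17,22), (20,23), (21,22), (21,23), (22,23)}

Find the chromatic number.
Clique number ω(G) = 4 (lower bound: χ ≥ ω).
The clique on [2, 7, 11, 20] has size 4, forcing χ ≥ 4, and the coloring below uses 4 colors, so χ(G) = 4.
A valid 4-coloring: color 1: [11, 15]; color 2: [2, 17, 23]; color 3: [5, 6, 20, 22]; color 4: [7, 16, 21].

χ(G) = 4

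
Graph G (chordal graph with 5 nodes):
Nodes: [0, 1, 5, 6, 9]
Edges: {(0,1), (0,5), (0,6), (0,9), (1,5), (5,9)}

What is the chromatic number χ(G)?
χ(G) = 3

Clique number ω(G) = 3 (lower bound: χ ≥ ω).
The clique on [0, 5, 9] has size 3, forcing χ ≥ 3, and the coloring below uses 3 colors, so χ(G) = 3.
A valid 3-coloring: color 1: [0]; color 2: [5, 6]; color 3: [1, 9].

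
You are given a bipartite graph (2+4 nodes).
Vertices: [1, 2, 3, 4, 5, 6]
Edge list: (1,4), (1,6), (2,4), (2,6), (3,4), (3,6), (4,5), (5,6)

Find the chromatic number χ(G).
Clique number ω(G) = 2 (lower bound: χ ≥ ω).
The graph is bipartite (no odd cycle), so 2 colors suffice: χ(G) = 2.
A valid 2-coloring: color 1: [4, 6]; color 2: [1, 2, 3, 5].

χ(G) = 2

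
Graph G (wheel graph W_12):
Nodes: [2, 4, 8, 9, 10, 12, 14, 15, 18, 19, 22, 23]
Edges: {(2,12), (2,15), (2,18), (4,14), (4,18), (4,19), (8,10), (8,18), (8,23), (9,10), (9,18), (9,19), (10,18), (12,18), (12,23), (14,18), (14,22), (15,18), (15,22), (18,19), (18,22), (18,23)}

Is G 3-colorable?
No, G is not 3-colorable

Odd cycle [14, 4, 19, 9, 10, 8, 23, 12, 2, 15, 22] needs 3 colors (χ ≥ 3).
Vertex 18 is adjacent to every vertex of [2, 4, 8, 9, 10, 12, 14, 15, 19, 22, 23], which already need 3 colors among themselves, so 18 needs a new color (χ ≥ 4).
Hence χ(G) ≥ 4 > 3, so no proper 3-coloring exists.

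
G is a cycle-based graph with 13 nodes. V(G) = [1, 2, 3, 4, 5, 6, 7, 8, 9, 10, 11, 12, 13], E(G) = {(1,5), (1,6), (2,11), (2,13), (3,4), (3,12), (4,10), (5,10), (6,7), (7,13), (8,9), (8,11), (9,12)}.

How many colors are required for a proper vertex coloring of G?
Clique number ω(G) = 2 (lower bound: χ ≥ ω).
Odd cycle [13, 2, 11, 8, 9, 12, 3, 4, 10, 5, 1, 6, 7] needs 3 colors (χ ≥ 3).
The coloring below uses 3 colors, so χ(G) = 3.
A valid 3-coloring: color 1: [3, 6, 9, 10, 11, 13]; color 2: [2, 4, 5, 7, 8, 12]; color 3: [1].

χ(G) = 3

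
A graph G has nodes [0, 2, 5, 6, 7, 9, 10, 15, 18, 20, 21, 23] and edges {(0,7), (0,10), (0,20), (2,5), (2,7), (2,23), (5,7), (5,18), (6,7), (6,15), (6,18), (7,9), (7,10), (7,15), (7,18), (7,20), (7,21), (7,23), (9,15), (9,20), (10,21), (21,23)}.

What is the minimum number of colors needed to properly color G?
χ(G) = 4

Clique number ω(G) = 3 (lower bound: χ ≥ ω).
Odd cycle [20, 9, 15, 6, 18, 5, 2, 23, 21, 10, 0] needs 3 colors (χ ≥ 3).
Vertex 7 is adjacent to every vertex of [0, 2, 5, 6, 9, 10, 15, 18, 20, 21, 23], which already need 3 colors among themselves, so 7 needs a new color (χ ≥ 4).
The coloring below uses 4 colors, so χ(G) = 4.
A valid 4-coloring: color 1: [7]; color 2: [2, 10, 15, 18, 20]; color 3: [0, 5, 6, 9, 23]; color 4: [21].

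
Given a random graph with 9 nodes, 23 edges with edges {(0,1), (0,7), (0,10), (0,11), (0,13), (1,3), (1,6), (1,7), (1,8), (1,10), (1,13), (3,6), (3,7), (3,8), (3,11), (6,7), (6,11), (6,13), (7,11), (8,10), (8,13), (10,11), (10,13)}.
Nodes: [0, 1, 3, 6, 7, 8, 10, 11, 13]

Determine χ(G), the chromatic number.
χ(G) = 4

Clique number ω(G) = 4 (lower bound: χ ≥ ω).
The clique on [1, 3, 6, 7] has size 4, forcing χ ≥ 4, and the coloring below uses 4 colors, so χ(G) = 4.
A valid 4-coloring: color 1: [1, 11]; color 2: [0, 6, 8]; color 3: [3, 13]; color 4: [7, 10].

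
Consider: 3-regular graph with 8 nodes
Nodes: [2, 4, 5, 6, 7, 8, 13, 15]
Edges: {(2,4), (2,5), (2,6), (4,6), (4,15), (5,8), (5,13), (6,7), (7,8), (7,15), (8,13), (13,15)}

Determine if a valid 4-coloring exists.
A valid 4-coloring: color 1: [2, 7, 13]; color 2: [4, 5]; color 3: [6, 8, 15].
(χ(G) = 3 ≤ 4.)

Yes, G is 4-colorable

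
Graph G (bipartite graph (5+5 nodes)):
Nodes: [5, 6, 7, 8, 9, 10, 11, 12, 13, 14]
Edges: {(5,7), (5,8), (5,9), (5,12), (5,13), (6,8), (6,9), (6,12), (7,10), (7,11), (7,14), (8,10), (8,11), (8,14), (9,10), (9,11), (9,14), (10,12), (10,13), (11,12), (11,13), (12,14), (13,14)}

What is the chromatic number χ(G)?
χ(G) = 2

Clique number ω(G) = 2 (lower bound: χ ≥ ω).
The graph is bipartite (no odd cycle), so 2 colors suffice: χ(G) = 2.
A valid 2-coloring: color 1: [7, 8, 9, 12, 13]; color 2: [5, 6, 10, 11, 14].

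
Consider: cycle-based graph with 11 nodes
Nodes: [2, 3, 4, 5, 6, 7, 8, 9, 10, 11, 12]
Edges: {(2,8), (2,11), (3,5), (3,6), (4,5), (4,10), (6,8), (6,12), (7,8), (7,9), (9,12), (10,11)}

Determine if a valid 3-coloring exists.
A valid 3-coloring: color 1: [2, 5, 6, 9, 10]; color 2: [3, 4, 8, 11, 12]; color 3: [7].
(χ(G) = 3 ≤ 3.)

Yes, G is 3-colorable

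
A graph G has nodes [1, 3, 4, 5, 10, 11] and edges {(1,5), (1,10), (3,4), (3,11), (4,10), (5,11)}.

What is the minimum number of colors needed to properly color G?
χ(G) = 2

Clique number ω(G) = 2 (lower bound: χ ≥ ω).
The graph is bipartite (no odd cycle), so 2 colors suffice: χ(G) = 2.
A valid 2-coloring: color 1: [1, 4, 11]; color 2: [3, 5, 10].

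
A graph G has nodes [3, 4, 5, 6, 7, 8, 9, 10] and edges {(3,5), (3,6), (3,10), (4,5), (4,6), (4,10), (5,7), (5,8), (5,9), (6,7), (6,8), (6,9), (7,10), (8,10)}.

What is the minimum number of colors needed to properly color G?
χ(G) = 2

Clique number ω(G) = 2 (lower bound: χ ≥ ω).
The graph is bipartite (no odd cycle), so 2 colors suffice: χ(G) = 2.
A valid 2-coloring: color 1: [5, 6, 10]; color 2: [3, 4, 7, 8, 9].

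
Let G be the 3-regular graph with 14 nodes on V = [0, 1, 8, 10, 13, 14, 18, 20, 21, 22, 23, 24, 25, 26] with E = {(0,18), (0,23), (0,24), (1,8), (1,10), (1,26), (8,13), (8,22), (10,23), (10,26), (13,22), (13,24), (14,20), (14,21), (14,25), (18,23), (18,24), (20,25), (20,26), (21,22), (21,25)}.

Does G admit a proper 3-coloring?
Yes, G is 3-colorable

A valid 3-coloring: color 1: [1, 14, 22, 23, 24]; color 2: [0, 8, 25, 26]; color 3: [10, 13, 18, 20, 21].
(χ(G) = 3 ≤ 3.)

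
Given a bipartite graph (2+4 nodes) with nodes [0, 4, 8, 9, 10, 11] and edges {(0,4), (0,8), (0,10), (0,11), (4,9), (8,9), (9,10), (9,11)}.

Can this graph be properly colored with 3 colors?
A valid 3-coloring: color 1: [0, 9]; color 2: [4, 8, 10, 11].
(χ(G) = 2 ≤ 3.)

Yes, G is 3-colorable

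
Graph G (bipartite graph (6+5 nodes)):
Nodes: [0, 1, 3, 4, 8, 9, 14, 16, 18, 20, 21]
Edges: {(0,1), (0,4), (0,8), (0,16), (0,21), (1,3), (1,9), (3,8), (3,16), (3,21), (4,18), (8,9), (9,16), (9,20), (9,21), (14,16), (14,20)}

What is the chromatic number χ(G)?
χ(G) = 2

Clique number ω(G) = 2 (lower bound: χ ≥ ω).
The graph is bipartite (no odd cycle), so 2 colors suffice: χ(G) = 2.
A valid 2-coloring: color 1: [0, 3, 9, 14, 18]; color 2: [1, 4, 8, 16, 20, 21].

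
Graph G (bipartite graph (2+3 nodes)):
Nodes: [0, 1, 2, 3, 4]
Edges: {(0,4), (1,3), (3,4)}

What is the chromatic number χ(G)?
Clique number ω(G) = 2 (lower bound: χ ≥ ω).
The graph is bipartite (no odd cycle), so 2 colors suffice: χ(G) = 2.
A valid 2-coloring: color 1: [0, 2, 3]; color 2: [1, 4].

χ(G) = 2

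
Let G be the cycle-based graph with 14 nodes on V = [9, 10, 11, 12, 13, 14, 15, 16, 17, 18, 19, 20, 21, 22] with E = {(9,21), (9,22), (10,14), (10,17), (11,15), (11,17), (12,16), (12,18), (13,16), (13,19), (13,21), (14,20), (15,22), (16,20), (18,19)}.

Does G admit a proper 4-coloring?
A valid 4-coloring: color 1: [9, 10, 11, 13, 18, 20]; color 2: [14, 16, 17, 19, 21, 22]; color 3: [12, 15].
(χ(G) = 3 ≤ 4.)

Yes, G is 4-colorable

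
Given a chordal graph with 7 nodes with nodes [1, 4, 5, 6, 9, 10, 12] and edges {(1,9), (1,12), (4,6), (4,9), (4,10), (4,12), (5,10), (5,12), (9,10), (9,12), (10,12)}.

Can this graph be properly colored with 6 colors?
Yes, G is 6-colorable

A valid 6-coloring: color 1: [6, 12]; color 2: [1, 10]; color 3: [4, 5]; color 4: [9].
(χ(G) = 4 ≤ 6.)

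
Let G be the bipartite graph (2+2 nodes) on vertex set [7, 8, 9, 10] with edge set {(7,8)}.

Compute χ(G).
χ(G) = 2

Clique number ω(G) = 2 (lower bound: χ ≥ ω).
The graph is bipartite (no odd cycle), so 2 colors suffice: χ(G) = 2.
A valid 2-coloring: color 1: [8, 9, 10]; color 2: [7].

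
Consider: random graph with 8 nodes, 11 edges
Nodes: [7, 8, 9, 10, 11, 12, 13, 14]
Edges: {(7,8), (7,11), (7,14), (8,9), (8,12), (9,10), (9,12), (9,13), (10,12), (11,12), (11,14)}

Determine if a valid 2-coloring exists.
No, G is not 2-colorable

The clique on vertices [8, 9, 12] has size 3 > 2, so it alone needs 3 colors.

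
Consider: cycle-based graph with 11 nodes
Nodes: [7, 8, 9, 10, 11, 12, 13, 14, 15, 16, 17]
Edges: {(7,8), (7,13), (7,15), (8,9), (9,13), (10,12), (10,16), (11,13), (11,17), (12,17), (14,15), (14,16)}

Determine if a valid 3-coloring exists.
Yes, G is 3-colorable

A valid 3-coloring: color 1: [7, 9, 10, 11, 14]; color 2: [8, 12, 13, 15, 16]; color 3: [17].
(χ(G) = 3 ≤ 3.)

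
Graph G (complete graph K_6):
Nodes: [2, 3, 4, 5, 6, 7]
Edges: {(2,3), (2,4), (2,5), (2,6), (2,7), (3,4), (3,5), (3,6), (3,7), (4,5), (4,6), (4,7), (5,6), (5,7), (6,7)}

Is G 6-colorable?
Yes, G is 6-colorable

A valid 6-coloring: color 1: [7]; color 2: [4]; color 3: [6]; color 4: [5]; color 5: [3]; color 6: [2].
(χ(G) = 6 ≤ 6.)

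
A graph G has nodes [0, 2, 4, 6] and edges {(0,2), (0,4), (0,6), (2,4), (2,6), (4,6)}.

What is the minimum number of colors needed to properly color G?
Clique number ω(G) = 4 (lower bound: χ ≥ ω).
The clique on [0, 2, 4, 6] has size 4, forcing χ ≥ 4, and the coloring below uses 4 colors, so χ(G) = 4.
A valid 4-coloring: color 1: [0]; color 2: [6]; color 3: [4]; color 4: [2].

χ(G) = 4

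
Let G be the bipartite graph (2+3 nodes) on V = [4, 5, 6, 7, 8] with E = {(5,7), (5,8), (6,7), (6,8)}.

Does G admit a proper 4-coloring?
Yes, G is 4-colorable

A valid 4-coloring: color 1: [4, 5, 6]; color 2: [7, 8].
(χ(G) = 2 ≤ 4.)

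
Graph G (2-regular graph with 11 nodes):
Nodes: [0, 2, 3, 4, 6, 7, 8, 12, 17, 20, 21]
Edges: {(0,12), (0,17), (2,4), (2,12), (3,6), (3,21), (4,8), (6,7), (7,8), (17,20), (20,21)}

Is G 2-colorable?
Odd cycle [17, 20, 21, 3, 6, 7, 8, 4, 2, 12, 0] needs 3 colors (χ ≥ 3).
Hence χ(G) ≥ 3 > 2, so no proper 2-coloring exists.

No, G is not 2-colorable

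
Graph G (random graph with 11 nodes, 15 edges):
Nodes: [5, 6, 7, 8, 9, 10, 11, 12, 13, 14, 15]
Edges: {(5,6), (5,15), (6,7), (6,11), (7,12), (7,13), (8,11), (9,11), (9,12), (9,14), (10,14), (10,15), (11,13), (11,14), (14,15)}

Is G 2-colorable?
No, G is not 2-colorable

The clique on vertices [10, 14, 15] has size 3 > 2, so it alone needs 3 colors.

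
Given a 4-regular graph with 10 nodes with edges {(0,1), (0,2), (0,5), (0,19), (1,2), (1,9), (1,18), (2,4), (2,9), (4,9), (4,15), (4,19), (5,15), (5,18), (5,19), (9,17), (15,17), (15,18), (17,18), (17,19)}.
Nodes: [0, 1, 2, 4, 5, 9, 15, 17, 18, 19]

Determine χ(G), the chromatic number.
χ(G) = 3

Clique number ω(G) = 3 (lower bound: χ ≥ ω).
The clique on [0, 1, 2] has size 3, forcing χ ≥ 3, and the coloring below uses 3 colors, so χ(G) = 3.
A valid 3-coloring: color 1: [0, 9, 15]; color 2: [2, 18, 19]; color 3: [1, 4, 5, 17].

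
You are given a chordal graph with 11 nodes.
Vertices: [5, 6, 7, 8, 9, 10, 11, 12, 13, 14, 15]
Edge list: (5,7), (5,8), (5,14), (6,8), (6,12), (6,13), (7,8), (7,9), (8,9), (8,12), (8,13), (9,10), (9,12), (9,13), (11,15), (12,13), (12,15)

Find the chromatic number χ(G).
Clique number ω(G) = 4 (lower bound: χ ≥ ω).
The clique on [8, 9, 12, 13] has size 4, forcing χ ≥ 4, and the coloring below uses 4 colors, so χ(G) = 4.
A valid 4-coloring: color 1: [8, 10, 14, 15]; color 2: [5, 6, 9, 11]; color 3: [7, 12]; color 4: [13].

χ(G) = 4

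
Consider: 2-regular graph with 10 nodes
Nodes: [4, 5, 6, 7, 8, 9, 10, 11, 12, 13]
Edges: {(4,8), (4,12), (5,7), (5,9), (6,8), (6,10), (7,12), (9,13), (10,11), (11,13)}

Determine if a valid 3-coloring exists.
A valid 3-coloring: color 1: [5, 8, 10, 12, 13]; color 2: [4, 6, 7, 9, 11].
(χ(G) = 2 ≤ 3.)

Yes, G is 3-colorable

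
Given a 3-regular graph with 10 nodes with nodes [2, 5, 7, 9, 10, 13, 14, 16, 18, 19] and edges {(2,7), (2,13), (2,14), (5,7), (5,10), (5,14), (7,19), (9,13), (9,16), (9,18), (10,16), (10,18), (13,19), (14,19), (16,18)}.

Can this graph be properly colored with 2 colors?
The clique on vertices [9, 16, 18] has size 3 > 2, so it alone needs 3 colors.

No, G is not 2-colorable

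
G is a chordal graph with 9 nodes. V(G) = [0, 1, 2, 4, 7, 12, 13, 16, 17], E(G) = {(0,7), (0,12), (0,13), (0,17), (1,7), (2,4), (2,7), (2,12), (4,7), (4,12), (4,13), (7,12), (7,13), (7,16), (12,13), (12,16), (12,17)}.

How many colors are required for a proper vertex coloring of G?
χ(G) = 4

Clique number ω(G) = 4 (lower bound: χ ≥ ω).
The clique on [0, 7, 12, 13] has size 4, forcing χ ≥ 4, and the coloring below uses 4 colors, so χ(G) = 4.
A valid 4-coloring: color 1: [7, 17]; color 2: [1, 12]; color 3: [0, 4, 16]; color 4: [2, 13].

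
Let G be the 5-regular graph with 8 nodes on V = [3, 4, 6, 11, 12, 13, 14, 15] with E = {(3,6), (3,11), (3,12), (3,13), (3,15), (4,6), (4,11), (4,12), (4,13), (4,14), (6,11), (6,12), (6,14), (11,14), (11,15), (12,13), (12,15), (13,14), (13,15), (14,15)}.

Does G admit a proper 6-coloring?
A valid 6-coloring: color 1: [11, 12]; color 2: [3, 14]; color 3: [6, 13]; color 4: [4, 15].
(χ(G) = 4 ≤ 6.)

Yes, G is 6-colorable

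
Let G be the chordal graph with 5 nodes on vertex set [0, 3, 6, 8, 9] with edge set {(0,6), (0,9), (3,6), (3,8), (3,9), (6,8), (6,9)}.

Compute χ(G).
Clique number ω(G) = 3 (lower bound: χ ≥ ω).
The clique on [3, 6, 8] has size 3, forcing χ ≥ 3, and the coloring below uses 3 colors, so χ(G) = 3.
A valid 3-coloring: color 1: [6]; color 2: [8, 9]; color 3: [0, 3].

χ(G) = 3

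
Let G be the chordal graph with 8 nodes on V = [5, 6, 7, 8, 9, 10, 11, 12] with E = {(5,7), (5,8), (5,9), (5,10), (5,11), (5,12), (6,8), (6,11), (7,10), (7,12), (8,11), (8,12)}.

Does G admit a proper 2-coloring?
The clique on vertices [5, 8, 11] has size 3 > 2, so it alone needs 3 colors.

No, G is not 2-colorable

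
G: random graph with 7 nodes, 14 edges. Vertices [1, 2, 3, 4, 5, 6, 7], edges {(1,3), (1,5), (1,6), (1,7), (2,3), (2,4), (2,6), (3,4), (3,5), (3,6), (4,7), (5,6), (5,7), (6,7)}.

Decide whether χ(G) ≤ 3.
The clique on vertices [1, 3, 5, 6] has size 4 > 3, so it alone needs 4 colors.

No, G is not 3-colorable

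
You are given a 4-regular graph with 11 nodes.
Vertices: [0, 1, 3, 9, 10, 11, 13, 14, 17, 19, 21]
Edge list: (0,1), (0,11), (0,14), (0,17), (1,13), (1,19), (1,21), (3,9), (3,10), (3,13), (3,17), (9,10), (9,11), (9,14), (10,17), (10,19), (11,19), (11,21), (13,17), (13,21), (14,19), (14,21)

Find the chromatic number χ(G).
Clique number ω(G) = 3 (lower bound: χ ≥ ω).
The clique on [3, 9, 10] has size 3, forcing χ ≥ 3, and the coloring below uses 3 colors, so χ(G) = 3.
A valid 3-coloring: color 1: [0, 3, 19, 21]; color 2: [10, 11, 13, 14]; color 3: [1, 9, 17].

χ(G) = 3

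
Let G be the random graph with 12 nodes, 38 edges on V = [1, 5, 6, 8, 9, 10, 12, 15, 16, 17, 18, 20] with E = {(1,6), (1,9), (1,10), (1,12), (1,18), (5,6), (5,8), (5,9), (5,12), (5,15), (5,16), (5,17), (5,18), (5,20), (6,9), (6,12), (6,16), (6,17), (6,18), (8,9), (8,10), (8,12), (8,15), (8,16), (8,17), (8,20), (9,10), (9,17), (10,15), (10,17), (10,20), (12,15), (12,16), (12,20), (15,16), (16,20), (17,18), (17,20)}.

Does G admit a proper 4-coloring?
The clique on vertices [5, 8, 12, 16, 20] has size 5 > 4, so it alone needs 5 colors.

No, G is not 4-colorable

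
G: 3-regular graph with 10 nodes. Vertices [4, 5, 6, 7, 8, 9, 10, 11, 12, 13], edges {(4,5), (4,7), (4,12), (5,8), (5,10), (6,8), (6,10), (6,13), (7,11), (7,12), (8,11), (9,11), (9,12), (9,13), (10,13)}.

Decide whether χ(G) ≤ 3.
A valid 3-coloring: color 1: [5, 11, 12, 13]; color 2: [6, 7, 9]; color 3: [4, 8, 10].
(χ(G) = 3 ≤ 3.)

Yes, G is 3-colorable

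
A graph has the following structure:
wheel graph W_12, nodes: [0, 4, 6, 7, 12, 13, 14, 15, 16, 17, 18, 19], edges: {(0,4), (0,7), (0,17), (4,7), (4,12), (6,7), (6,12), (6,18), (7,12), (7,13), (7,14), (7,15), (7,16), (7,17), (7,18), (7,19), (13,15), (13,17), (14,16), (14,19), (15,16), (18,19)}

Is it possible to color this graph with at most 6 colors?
Yes, G is 6-colorable

A valid 6-coloring: color 1: [7]; color 2: [4, 14, 15, 17, 18]; color 3: [0, 6, 13, 16, 19]; color 4: [12].
(χ(G) = 4 ≤ 6.)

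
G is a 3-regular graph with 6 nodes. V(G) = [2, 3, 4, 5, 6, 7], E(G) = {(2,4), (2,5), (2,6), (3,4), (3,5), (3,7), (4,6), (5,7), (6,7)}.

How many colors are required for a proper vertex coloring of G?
Clique number ω(G) = 3 (lower bound: χ ≥ ω).
The clique on [2, 4, 6] has size 3, forcing χ ≥ 3, and the coloring below uses 3 colors, so χ(G) = 3.
A valid 3-coloring: color 1: [4, 7]; color 2: [2, 3]; color 3: [5, 6].

χ(G) = 3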